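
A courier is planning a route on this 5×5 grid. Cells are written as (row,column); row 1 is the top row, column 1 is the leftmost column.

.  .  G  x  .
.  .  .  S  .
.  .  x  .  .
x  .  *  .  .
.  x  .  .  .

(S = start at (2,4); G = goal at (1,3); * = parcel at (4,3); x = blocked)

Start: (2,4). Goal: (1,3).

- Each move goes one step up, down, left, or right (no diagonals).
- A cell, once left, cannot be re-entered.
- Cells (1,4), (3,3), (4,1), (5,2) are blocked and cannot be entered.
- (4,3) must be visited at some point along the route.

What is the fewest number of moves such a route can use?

8

Any route passes through (4,3) somewhere between (2,4) and (1,3). Summing Manhattan distances along the two legs ((2,4) → (4,3) → (1,3)) gives a lower bound of 3 + 3 = 6 moves.
That bound ignores the blocked cells. Measuring each leg by the fewest moves that actually steer around them ((2,4)→(4,3): 3; (4,3)→(1,3): 5) raises the lower bound to 8.
A route of 8 moves exists: (2,4) → (3,4) → (4,4) → (4,3) → (4,2) → (3,2) → (2,2) → (1,2) → (1,3).
Since 8 matches that lower bound, it is optimal.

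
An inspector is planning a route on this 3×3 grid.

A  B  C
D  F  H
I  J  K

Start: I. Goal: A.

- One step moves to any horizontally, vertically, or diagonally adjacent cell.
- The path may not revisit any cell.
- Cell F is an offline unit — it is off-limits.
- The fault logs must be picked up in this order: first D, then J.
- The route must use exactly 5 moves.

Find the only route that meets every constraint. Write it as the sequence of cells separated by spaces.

I D J H B A

The waypoints must appear in the order D, J, with no cell reused.
Route from I: up 1 to D, down-right 1 to J, up-right 1 to H, up-left 1 to B, left 1 to A — 5 moves in all.
Check: order respected (D at step 1, J at step 2); 5 moves as required.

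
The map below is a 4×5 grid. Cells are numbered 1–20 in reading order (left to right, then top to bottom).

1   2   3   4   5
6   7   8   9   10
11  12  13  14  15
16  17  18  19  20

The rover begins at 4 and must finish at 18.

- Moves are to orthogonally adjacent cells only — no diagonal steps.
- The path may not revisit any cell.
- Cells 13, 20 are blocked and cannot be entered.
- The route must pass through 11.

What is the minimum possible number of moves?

Any route passes through 11 somewhere between 4 and 18. Summing Manhattan distances along the two legs (4 → 11 → 18) gives a lower bound of 5 + 3 = 8 moves.
A route of 8 moves achieves this: 4 → 9 → 8 → 7 → 12 → 11 → 16 → 17 → 18.
Since 8 matches the lower bound, it is optimal.

8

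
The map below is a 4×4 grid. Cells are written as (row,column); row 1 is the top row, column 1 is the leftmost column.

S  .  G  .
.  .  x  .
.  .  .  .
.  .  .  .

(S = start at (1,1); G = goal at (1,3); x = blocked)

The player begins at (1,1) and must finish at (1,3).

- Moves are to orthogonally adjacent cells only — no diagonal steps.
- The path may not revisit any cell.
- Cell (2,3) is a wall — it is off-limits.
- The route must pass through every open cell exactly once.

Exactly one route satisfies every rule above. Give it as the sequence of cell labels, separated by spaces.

(1,1) (1,2) (2,2) (2,1) (3,1) (4,1) (4,2) (3,2) (3,3) (4,3) (4,4) (3,4) (2,4) (1,4) (1,3)

Need to visit all 15 open cells exactly once, starting at (1,1) and ending at (1,3).
Cell (4,4) has only two open neighbours ((3,4) and (4,3)), so the path must pass straight through it: one of those is the cell it's entered from and the other is where it exits.
Route from (1,1): right to (1,2), down to (2,2), left to (2,1), 2× down (reaching (4,1)), right to (4,2), up to (3,2), right to (3,3), down to (4,3), right to (4,4), 3× up (reaching (1,4)), left to (1,3) — 14 moves in all.
Check: all 15 open cells covered.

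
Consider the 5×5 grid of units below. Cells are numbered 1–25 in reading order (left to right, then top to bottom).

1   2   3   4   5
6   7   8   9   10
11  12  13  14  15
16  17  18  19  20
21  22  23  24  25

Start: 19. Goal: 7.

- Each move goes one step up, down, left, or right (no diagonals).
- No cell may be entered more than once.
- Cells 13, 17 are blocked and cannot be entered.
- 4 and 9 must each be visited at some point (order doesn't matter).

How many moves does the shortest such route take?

6

Any route passes through 4 and 9 in some order between 19 and 7. Summing Manhattan distances along each leg and taking the cheapest ordering (19 → 4 → 9 → 7) gives a lower bound of 3 + 1 + 2 = 6 moves.
A route of 6 moves achieves this: 19 → 14 → 9 → 4 → 3 → 8 → 7.
Since 6 matches the lower bound, it is optimal.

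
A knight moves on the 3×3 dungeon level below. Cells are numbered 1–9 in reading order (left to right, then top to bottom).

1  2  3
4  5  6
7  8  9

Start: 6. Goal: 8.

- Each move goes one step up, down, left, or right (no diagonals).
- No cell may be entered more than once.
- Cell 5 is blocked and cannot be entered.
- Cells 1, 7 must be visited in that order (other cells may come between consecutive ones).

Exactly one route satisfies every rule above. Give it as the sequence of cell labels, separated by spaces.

The waypoints must appear in the order 1, 7, with no cell reused.
Route from 6: up 1 to 3, left 2 to 1, down 2 to 7, right 1 to 8 — 6 moves in all.
Check: order respected (1 at step 3, 7 at step 5).

6 3 2 1 4 7 8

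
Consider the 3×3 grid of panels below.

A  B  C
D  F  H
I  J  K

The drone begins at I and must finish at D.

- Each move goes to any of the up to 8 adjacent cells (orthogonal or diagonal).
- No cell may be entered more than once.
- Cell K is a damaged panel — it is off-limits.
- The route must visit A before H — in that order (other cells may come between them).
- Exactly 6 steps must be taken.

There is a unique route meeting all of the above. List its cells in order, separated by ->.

The waypoints must appear in the order A, H, with no cell reused.
Route from I: up-right 1 to F, up-left 1 to A, right 1 to B, down-right 1 to H, down-left 1 to J, up-left 1 to D — 6 moves in all.
Check: order respected (A at step 2, H at step 4); 6 moves as required.

I -> F -> A -> B -> H -> J -> D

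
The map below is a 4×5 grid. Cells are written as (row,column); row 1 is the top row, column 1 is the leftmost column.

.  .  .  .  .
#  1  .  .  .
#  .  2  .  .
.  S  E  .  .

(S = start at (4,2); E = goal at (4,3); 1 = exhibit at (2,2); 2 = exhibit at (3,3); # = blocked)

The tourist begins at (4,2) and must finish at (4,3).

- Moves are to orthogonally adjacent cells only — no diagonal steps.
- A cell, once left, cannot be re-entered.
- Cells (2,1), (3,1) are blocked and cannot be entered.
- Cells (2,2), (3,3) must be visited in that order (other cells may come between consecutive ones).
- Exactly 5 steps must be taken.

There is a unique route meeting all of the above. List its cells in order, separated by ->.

The waypoints must appear in the order (2,2), (3,3), with no cell reused.
Route from (4,2): up 2 to (2,2), right 1 to (2,3), down 2 to (4,3) — 5 moves in all.
Check: order respected (1 at step 2, 2 at step 4); 5 moves as required.

(4,2) -> (3,2) -> (2,2) -> (2,3) -> (3,3) -> (4,3)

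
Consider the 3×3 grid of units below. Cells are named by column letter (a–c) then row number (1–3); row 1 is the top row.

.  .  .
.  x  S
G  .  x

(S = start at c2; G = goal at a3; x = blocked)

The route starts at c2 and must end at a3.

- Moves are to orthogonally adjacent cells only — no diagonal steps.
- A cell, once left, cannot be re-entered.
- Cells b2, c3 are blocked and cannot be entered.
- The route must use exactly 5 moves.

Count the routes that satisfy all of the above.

1

Need simple routes of exactly 5 moves from c2 to a3 (Manhattan distance 3, so 1 moves are spent on a detour and 1 undoing it).
Enumerating: c2 c1 b1 a1 a2 a3.
That gives 1 route.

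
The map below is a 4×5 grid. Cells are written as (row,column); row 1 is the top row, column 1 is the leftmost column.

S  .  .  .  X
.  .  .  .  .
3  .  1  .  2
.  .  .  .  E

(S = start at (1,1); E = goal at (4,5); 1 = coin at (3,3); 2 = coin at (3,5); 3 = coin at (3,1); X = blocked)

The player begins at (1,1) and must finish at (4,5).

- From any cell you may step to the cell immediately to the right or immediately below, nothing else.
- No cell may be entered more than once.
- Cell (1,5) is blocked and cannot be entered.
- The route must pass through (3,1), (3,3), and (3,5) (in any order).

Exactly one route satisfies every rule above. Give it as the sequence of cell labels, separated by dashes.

Moves only go right or down, so the column and row indices never decrease.
Route from (1,1): 2× down (reaching (3,1)), 4× right (reaching (3,5)), down to (4,5) — 7 moves in all.
Check: all required cells visited.

(1,1) - (2,1) - (3,1) - (3,2) - (3,3) - (3,4) - (3,5) - (4,5)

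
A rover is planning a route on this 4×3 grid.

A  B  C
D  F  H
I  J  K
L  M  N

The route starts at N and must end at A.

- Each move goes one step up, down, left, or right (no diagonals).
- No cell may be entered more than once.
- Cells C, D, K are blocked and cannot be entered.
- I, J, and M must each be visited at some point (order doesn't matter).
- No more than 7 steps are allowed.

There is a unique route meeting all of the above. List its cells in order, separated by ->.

The 7-move cap with required stops at I, J, M leaves no slack for detours.
Route from N: left 2 to L, up 1 to I, right 1 to J, up 2 to B, left 1 to A — 7 moves in all.
Check: all required cells visited; 7 ≤ 7 moves.

N -> M -> L -> I -> J -> F -> B -> A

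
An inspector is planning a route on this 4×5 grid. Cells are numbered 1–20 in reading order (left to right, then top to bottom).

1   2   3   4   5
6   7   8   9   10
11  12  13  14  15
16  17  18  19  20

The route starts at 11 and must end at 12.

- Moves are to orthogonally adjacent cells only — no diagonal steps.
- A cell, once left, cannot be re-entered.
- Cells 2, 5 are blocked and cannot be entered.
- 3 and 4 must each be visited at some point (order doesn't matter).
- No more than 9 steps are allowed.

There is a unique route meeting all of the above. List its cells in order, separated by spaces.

The 9-move cap with required stops at 3, 4 leaves no slack for detours.
Route from 11: up to 6, 2× right (reaching 8), up to 3, right to 4, 2× down (reaching 14), 2× left (reaching 12) — 9 moves in all.
Check: all required cells visited; 9 ≤ 9 moves.

11 6 7 8 3 4 9 14 13 12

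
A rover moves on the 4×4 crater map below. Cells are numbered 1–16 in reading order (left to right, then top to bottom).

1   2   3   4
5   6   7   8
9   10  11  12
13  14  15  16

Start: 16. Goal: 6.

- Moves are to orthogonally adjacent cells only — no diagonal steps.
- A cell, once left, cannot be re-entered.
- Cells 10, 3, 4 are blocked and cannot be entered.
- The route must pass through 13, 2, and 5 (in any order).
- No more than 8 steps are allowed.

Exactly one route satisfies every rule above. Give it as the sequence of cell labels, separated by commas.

Any route must reach 13, 2, and 5 and still end at 6 within 8 moves, so the order of the required stops is forced.
Route from 16: 3× left (reaching 13), 3× up (reaching 1), right to 2, down to 6 — 8 moves in all.
Check: all required cells visited; 8 ≤ 8 moves.

16, 15, 14, 13, 9, 5, 1, 2, 6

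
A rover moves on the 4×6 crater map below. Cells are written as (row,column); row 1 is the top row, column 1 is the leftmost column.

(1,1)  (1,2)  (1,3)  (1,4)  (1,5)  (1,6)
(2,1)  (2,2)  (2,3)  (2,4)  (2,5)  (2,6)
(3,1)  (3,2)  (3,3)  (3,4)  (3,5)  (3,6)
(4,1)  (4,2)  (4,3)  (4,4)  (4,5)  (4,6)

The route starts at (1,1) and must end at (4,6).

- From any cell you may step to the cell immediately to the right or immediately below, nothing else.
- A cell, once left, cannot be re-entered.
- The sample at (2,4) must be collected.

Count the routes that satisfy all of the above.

A right/down-only route from (1,1) to (4,6) makes exactly 3 down-moves and 5 right-moves in some order.
With no other constraints that would be C(8,3) = 56 routes.
Split at (2,4) and multiply the segment counts: (1,1)→(2,4): 4; (2,4)→(4,6): 6; product = 24.
That gives 24 routes.

24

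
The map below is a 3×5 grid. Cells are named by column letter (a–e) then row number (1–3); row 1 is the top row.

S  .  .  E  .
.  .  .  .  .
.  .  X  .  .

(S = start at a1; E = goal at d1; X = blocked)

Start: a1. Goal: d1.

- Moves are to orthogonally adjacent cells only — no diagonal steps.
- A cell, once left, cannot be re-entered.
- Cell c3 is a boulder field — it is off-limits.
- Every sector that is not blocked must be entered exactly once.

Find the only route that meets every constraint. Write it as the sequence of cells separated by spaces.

Need to visit all 14 open cells exactly once, starting at a1 and ending at d1.
Route from a1: down 2 to a3, right 1 to b3, up 2 to b1, right 1 to c1, down 1 to c2, right 1 to d2, down 1 to d3, right 1 to e3, up 2 to e1, left 1 to d1 — 13 moves in all.
Check: all 14 open cells covered.

a1 a2 a3 b3 b2 b1 c1 c2 d2 d3 e3 e2 e1 d1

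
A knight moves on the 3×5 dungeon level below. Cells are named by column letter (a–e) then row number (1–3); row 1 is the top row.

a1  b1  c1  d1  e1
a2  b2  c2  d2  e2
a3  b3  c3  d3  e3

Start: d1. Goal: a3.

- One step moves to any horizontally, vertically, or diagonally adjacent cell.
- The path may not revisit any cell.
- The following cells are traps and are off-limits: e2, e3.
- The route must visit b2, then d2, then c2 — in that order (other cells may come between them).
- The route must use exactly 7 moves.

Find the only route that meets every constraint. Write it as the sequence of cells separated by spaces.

The waypoints must appear in the order b2, d2, c2, with no cell reused.
Route from d1: left to c1, down-left to b2, down-right to c3, up-right to d2, left to c2, down-left to b3, left to a3 — 7 moves in all.
Check: order respected (b2 at step 2, d2 at step 4, c2 at step 5); 7 moves as required.

d1 c1 b2 c3 d2 c2 b3 a3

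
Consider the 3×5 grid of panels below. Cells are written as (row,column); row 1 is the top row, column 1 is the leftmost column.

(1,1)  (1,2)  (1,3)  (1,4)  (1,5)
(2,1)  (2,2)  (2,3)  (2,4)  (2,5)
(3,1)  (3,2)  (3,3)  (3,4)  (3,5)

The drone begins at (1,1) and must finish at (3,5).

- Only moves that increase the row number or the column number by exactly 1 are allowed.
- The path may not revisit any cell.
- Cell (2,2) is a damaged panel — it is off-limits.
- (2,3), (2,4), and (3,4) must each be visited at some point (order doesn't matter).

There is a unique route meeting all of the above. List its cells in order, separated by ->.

Moves only go right or down, so the column and row indices never decrease.
Route from (1,1): right 2 to (1,3), down 1 to (2,3), right 1 to (2,4), down 1 to (3,4), right 1 to (3,5) — 6 moves in all.
Check: all required cells visited.

(1,1) -> (1,2) -> (1,3) -> (2,3) -> (2,4) -> (3,4) -> (3,5)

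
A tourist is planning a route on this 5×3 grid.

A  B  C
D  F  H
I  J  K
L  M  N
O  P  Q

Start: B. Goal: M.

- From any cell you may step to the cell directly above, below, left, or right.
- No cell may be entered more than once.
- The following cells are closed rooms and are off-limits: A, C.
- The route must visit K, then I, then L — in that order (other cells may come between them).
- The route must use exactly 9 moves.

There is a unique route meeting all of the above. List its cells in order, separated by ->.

B -> F -> H -> K -> J -> I -> L -> O -> P -> M

The waypoints must appear in the order K, I, L, with no cell reused.
Route from B: down 1 to F, right 1 to H, down 1 to K, left 2 to I, down 2 to O, right 1 to P, up 1 to M — 9 moves in all.
Check: order respected (K at step 3, I at step 5, L at step 6); 9 moves as required.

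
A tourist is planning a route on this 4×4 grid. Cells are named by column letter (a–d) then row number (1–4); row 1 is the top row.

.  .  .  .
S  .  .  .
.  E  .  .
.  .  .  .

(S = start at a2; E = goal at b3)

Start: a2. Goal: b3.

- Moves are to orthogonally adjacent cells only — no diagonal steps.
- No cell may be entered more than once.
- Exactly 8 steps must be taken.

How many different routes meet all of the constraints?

19

Need simple routes of exactly 8 moves from a2 to b3 (Manhattan distance 2, so 3 moves are spent on a detour and 3 undoing it).
Branch systematically from the start, pruning whenever the remaining move budget drops below the Manhattan distance to b3 or differs from it in parity. Grouping the completions by first move — via a1: 7; via a3: 2; via b2: 10 — and summing: 7 + 2 + 10 = 19.
That gives 19 routes.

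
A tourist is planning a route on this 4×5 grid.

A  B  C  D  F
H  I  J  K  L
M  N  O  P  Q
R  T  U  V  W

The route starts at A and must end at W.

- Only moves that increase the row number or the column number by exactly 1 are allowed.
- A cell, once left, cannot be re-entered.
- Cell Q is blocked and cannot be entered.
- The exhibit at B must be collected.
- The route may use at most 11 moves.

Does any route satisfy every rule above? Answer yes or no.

One route that works: A → B → I → N → T → U → V → W.

yes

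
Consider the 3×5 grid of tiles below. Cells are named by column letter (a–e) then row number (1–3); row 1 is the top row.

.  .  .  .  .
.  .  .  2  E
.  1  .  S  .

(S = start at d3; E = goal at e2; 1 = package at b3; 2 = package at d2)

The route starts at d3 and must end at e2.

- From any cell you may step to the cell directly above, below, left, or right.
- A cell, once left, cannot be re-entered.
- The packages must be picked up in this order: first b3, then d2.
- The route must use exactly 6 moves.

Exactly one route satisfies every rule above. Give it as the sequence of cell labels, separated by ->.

The waypoints must appear in the order b3, d2, with no cell reused.
Route from d3: 2× left (reaching b3), up to b2, 3× right (reaching e2) — 6 moves in all.
Check: order respected (1 at step 2, 2 at step 5); 6 moves as required.

d3 -> c3 -> b3 -> b2 -> c2 -> d2 -> e2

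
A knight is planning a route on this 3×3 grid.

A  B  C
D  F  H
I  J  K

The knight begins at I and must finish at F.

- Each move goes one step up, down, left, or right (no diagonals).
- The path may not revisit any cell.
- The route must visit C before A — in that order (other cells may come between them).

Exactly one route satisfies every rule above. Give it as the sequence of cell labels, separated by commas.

The waypoints must appear in the order C, A, with no cell reused.
Route from I: 2× right (reaching K), 2× up (reaching C), 2× left (reaching A), down to D, right to F — 8 moves in all.
Check: order respected (C at step 4, A at step 6).

I, J, K, H, C, B, A, D, F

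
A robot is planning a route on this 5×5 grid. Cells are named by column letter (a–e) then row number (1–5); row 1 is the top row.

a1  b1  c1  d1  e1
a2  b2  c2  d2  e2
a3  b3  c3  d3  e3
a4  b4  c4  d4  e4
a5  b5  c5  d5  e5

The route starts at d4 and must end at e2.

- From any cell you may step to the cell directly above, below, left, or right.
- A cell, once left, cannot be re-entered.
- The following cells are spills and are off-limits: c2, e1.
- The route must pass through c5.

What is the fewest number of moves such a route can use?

7

Any route passes through c5 somewhere between d4 and e2. Summing Manhattan distances along the two legs (d4 → c5 → e2) gives a lower bound of 2 + 5 = 7 moves.
A route of 7 moves achieves this: d4 → d5 → c5 → c4 → c3 → d3 → d2 → e2.
Since 7 matches the lower bound, it is optimal.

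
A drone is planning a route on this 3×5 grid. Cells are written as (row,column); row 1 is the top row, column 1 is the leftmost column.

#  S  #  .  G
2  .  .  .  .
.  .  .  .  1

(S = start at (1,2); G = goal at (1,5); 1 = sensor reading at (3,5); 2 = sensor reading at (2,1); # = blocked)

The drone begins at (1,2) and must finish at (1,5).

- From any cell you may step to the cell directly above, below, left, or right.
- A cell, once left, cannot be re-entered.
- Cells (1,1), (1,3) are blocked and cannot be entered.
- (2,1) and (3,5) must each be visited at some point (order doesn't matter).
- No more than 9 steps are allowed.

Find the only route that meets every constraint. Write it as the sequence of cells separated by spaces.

The budget equals the shortest possible length, so every move has to be on a shortest route through the required cells.
Route from (1,2): down to (2,2), left to (2,1), down to (3,1), 4× right (reaching (3,5)), 2× up (reaching (1,5)) — 9 moves in all.
Check: all required cells visited; 9 ≤ 9 moves.

(1,2) (2,2) (2,1) (3,1) (3,2) (3,3) (3,4) (3,5) (2,5) (1,5)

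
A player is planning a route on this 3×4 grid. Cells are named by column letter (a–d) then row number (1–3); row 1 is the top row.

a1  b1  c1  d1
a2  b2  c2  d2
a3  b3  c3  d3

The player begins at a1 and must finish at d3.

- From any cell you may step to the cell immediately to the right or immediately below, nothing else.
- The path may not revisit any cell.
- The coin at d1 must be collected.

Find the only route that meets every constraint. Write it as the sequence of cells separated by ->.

a1 -> b1 -> c1 -> d1 -> d2 -> d3

Moves only go right or down, so the column and row indices never decrease.
Route from a1: 3× right (reaching d1), 2× down (reaching d3) — 5 moves in all.
Check: all required cells visited.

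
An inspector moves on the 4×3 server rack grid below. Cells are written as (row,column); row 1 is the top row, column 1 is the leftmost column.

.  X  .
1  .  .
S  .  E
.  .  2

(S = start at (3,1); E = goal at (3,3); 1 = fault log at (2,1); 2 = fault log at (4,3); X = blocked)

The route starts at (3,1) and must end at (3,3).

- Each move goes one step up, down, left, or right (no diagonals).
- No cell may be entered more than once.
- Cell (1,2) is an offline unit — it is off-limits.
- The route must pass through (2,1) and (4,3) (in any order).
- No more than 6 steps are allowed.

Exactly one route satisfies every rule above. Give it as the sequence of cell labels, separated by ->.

The 6-move cap with required stops at (2,1), (4,3) leaves no slack for detours.
Route from (3,1): up to (2,1), right to (2,2), 2× down (reaching (4,2)), right to (4,3), up to (3,3) — 6 moves in all.
Check: all required cells visited; 6 ≤ 6 moves.

(3,1) -> (2,1) -> (2,2) -> (3,2) -> (4,2) -> (4,3) -> (3,3)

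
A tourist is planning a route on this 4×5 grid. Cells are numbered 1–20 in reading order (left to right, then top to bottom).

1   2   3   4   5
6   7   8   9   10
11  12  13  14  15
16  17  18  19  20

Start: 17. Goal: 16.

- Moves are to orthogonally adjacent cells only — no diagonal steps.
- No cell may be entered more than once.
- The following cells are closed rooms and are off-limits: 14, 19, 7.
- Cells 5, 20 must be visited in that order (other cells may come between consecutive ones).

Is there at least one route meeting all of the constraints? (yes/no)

20 must be visited but has only one open neighbour (15), and it is neither the start nor the goal — the route would have to enter and leave through 15, re-entering it.

no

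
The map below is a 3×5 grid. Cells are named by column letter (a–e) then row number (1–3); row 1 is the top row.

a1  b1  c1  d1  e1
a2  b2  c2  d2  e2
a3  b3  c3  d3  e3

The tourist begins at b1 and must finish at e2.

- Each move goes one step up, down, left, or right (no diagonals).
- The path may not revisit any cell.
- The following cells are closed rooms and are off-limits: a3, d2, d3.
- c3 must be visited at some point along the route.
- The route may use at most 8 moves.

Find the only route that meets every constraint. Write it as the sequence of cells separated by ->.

Any route must reach c3 and still end at e2 within 8 moves, so the order of the required stops is forced.
Route from b1: down 2 to b3, right 1 to c3, up 2 to c1, right 2 to e1, down 1 to e2 — 8 moves in all.
Check: all required cells visited; 8 ≤ 8 moves.

b1 -> b2 -> b3 -> c3 -> c2 -> c1 -> d1 -> e1 -> e2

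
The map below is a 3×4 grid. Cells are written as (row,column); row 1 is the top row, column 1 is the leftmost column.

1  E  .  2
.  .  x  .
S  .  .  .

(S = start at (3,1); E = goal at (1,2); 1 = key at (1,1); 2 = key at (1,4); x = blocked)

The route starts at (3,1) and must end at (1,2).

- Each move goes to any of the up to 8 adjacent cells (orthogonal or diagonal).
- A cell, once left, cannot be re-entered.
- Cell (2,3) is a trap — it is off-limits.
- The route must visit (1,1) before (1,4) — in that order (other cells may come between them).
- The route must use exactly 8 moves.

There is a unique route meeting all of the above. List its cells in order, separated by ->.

(3,1) -> (2,1) -> (1,1) -> (2,2) -> (3,3) -> (2,4) -> (1,4) -> (1,3) -> (1,2)

The waypoints must appear in the order (1,1), (1,4), with no cell reused.
Route from (3,1): 2× up (reaching (1,1)), 2× down-right (reaching (3,3)), up-right to (2,4), up to (1,4), 2× left (reaching (1,2)) — 8 moves in all.
Check: order respected (1 at step 2, 2 at step 6); 8 moves as required.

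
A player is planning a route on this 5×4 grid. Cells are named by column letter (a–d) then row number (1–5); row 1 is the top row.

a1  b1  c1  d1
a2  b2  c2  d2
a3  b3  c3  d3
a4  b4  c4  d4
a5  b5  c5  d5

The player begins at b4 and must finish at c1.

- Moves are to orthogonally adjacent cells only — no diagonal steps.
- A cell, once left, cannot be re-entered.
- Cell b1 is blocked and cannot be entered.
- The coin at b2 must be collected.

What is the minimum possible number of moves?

Any route passes through b2 somewhere between b4 and c1. Summing Manhattan distances along the two legs (b4 → b2 → c1) gives a lower bound of 2 + 2 = 4 moves.
A route of 4 moves achieves this: b4 → b3 → b2 → c2 → c1.
Since 4 matches the lower bound, it is optimal.

4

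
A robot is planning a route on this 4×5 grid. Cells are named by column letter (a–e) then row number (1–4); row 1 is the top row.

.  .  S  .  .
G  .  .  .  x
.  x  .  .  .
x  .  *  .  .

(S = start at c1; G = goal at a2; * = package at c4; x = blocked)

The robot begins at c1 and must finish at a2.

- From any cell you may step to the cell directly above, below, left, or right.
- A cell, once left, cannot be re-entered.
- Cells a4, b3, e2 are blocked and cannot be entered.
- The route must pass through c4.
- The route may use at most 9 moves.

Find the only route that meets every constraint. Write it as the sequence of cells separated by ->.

Any route must reach c4 and still end at a2 within 9 moves, so the order of the required stops is forced.
Route from c1: right 1 to d1, down 3 to d4, left 1 to c4, up 2 to c2, left 2 to a2 — 9 moves in all.
Check: all required cells visited; 9 ≤ 9 moves.

c1 -> d1 -> d2 -> d3 -> d4 -> c4 -> c3 -> c2 -> b2 -> a2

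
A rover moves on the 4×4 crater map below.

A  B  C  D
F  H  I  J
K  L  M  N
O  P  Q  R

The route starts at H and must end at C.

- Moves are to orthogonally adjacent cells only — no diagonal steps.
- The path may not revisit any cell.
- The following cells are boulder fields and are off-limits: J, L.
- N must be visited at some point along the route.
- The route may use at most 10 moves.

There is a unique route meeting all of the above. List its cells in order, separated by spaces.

The budget equals the shortest possible length, so every move has to be on a shortest route through the required cells.
Route from H: left 1 to F, down 2 to O, right 3 to R, up 1 to N, left 1 to M, up 2 to C — 10 moves in all.
Check: all required cells visited; 10 ≤ 10 moves.

H F K O P Q R N M I C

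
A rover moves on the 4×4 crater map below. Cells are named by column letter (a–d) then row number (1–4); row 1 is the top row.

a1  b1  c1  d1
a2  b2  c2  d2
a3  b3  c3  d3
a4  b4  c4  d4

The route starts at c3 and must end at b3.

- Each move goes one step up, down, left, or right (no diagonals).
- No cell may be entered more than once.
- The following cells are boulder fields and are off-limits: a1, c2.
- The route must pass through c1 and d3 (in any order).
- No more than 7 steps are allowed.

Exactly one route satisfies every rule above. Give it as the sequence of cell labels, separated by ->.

The 7-move cap with required stops at c1, d3 leaves no slack for detours.
Route from c3: right 1 to d3, up 2 to d1, left 2 to b1, down 2 to b3 — 7 moves in all.
Check: all required cells visited; 7 ≤ 7 moves.

c3 -> d3 -> d2 -> d1 -> c1 -> b1 -> b2 -> b3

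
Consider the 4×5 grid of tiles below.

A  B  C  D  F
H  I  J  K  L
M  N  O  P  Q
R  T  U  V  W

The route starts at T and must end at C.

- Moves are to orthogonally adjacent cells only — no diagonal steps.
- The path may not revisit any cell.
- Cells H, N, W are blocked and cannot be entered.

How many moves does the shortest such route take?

4

The Manhattan distance from T to C is |4−1| + |2−3| = 4, so at least 4 moves are needed.
A route of 4 moves achieves this: T → U → O → J → C.
Since 4 matches the lower bound, it is optimal.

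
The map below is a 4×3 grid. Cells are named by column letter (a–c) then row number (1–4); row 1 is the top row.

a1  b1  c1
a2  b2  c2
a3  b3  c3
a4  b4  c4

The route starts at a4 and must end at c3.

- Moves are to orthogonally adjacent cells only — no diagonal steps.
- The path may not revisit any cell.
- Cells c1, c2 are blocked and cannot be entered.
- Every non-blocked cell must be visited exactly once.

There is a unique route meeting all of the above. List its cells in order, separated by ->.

a4 -> a3 -> a2 -> a1 -> b1 -> b2 -> b3 -> b4 -> c4 -> c3

Need to visit all 10 open cells exactly once, starting at a4 and ending at c3.
Route from a4: 3× up (reaching a1), right to b1, 3× down (reaching b4), right to c4, up to c3 — 9 moves in all.
Check: all 10 open cells covered.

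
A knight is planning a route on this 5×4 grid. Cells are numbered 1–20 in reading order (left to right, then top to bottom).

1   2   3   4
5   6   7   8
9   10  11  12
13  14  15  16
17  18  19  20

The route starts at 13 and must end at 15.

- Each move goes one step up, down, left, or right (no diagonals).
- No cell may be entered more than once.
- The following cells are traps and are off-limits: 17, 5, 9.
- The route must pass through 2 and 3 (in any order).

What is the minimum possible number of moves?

8

Any route passes through 2 and 3 in some order between 13 and 15. Summing Manhattan distances along each leg and taking the cheapest ordering (13 → 2 → 3 → 15) gives a lower bound of 4 + 1 + 3 = 8 moves.
A route of 8 moves achieves this: 13 → 14 → 10 → 6 → 2 → 3 → 7 → 11 → 15.
Since 8 matches the lower bound, it is optimal.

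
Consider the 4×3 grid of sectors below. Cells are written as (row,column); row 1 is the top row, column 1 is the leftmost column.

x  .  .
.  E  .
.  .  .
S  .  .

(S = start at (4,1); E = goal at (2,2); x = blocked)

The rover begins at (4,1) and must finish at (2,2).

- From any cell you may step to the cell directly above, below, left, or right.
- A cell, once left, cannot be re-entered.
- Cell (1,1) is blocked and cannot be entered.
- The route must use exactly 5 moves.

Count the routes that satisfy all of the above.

Need simple routes of exactly 5 moves from (4,1) to (2,2) (Manhattan distance 3, so 1 moves are spent on a detour and 1 undoing it).
Enumerating: (4,1) (3,1) (3,2) (3,3) (2,3) (2,2) | (4,1) (4,2) (3,2) (3,1) (2,1) (2,2) | (4,1) (4,2) (3,2) (3,3) (2,3) (2,2) | (4,1) (4,2) (4,3) (3,3) (2,3) (2,2) | (4,1) (4,2) (4,3) (3,3) (3,2) (2,2).
That gives 5 routes.

5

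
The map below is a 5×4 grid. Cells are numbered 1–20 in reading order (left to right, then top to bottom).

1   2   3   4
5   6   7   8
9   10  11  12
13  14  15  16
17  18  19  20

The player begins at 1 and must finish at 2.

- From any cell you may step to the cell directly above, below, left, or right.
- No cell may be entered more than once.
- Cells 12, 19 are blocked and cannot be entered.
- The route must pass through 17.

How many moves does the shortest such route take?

Any route passes through 17 somewhere between 1 and 2. Summing Manhattan distances along the two legs (1 → 17 → 2) gives a lower bound of 4 + 5 = 9 moves.
A route of 9 moves achieves this: 1 → 5 → 9 → 13 → 17 → 18 → 14 → 10 → 6 → 2.
Since 9 matches the lower bound, it is optimal.

9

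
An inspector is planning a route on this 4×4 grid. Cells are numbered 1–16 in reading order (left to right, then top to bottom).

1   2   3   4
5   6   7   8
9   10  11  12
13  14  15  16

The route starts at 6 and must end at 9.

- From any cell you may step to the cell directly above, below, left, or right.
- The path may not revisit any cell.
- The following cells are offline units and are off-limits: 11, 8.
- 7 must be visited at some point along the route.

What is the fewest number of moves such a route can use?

6

Any route passes through 7 somewhere between 6 and 9. Summing Manhattan distances along the two legs (6 → 7 → 9) gives a lower bound of 1 + 3 = 4 moves.
The shortest route satisfying every rule uses 6 moves: 6 → 7 → 3 → 2 → 1 → 5 → 9.
The bound of 4 isn't tight here; checking systematically, no route of length 4 through 5 satisfies every constraint, so 6 is the minimum.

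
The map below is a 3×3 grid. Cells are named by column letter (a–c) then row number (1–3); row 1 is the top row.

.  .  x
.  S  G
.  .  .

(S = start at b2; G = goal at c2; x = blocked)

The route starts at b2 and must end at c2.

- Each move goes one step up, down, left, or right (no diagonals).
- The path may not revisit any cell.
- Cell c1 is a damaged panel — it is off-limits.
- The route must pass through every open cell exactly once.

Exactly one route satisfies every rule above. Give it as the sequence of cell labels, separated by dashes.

Need to visit all 8 open cells exactly once, starting at b2 and ending at c2.
Cell b1 has only two open neighbours (b2 and a1), so the path must pass straight through it: one of those is the cell it's entered from and the other is where it exits.
Route from b2: up 1 to b1, left 1 to a1, down 2 to a3, right 2 to c3, up 1 to c2 — 7 moves in all.
Check: all 8 open cells covered.

b2 - b1 - a1 - a2 - a3 - b3 - c3 - c2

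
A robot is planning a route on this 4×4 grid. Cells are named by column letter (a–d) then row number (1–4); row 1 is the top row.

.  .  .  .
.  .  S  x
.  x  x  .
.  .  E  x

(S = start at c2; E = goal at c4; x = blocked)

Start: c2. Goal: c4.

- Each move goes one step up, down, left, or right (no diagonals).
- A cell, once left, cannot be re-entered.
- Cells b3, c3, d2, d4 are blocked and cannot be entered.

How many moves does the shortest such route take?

6

The Manhattan distance from c2 to c4 is |2−4| + |3−3| = 2, so at least 2 moves are needed.
That bound ignores the blocked cells. Measuring each leg by the fewest moves that actually steer around them (c2→c4: 6) raises the lower bound to 6.
A route of 6 moves exists: c2 → b2 → a2 → a3 → a4 → b4 → c4.
Since 6 matches that lower bound, it is optimal.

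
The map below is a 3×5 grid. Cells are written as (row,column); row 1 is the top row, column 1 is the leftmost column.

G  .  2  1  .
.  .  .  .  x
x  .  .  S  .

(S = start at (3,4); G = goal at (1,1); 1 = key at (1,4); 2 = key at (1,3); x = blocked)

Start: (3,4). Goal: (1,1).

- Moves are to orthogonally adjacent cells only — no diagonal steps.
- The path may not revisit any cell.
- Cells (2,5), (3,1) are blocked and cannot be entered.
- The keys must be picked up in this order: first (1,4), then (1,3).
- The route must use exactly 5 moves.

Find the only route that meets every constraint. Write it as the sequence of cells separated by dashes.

The waypoints must appear in the order (1,4), (1,3), with no cell reused.
Route from (3,4): up 2 to (1,4), left 3 to (1,1) — 5 moves in all.
Check: order respected (1 at step 2, 2 at step 3); 5 moves as required.

(3,4) - (2,4) - (1,4) - (1,3) - (1,2) - (1,1)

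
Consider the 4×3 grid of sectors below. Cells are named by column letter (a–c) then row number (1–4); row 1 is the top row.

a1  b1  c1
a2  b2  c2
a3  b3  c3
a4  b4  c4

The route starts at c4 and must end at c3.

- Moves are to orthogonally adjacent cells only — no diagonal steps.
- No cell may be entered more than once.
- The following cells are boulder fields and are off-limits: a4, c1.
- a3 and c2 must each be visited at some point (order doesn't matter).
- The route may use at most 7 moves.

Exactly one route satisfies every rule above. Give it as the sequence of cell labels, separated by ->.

c4 -> b4 -> b3 -> a3 -> a2 -> b2 -> c2 -> c3

The budget equals the shortest possible length, so every move has to be on a shortest route through the required cells.
Route from c4: left to b4, up to b3, left to a3, up to a2, 2× right (reaching c2), down to c3 — 7 moves in all.
Check: all required cells visited; 7 ≤ 7 moves.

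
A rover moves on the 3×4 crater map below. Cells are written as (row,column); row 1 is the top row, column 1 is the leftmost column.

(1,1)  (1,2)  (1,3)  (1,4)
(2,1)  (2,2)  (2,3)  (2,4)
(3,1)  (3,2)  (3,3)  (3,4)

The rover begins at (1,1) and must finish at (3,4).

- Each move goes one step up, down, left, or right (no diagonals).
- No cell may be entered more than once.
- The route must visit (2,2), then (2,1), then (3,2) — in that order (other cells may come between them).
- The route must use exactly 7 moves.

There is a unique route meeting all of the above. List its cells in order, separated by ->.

(1,1) -> (1,2) -> (2,2) -> (2,1) -> (3,1) -> (3,2) -> (3,3) -> (3,4)

The waypoints must appear in the order (2,2), (2,1), (3,2), with no cell reused.
Route from (1,1): right to (1,2), down to (2,2), left to (2,1), down to (3,1), 3× right (reaching (3,4)) — 7 moves in all.
Check: order respected ((2,2) at step 2, (2,1) at step 3, (3,2) at step 5); 7 moves as required.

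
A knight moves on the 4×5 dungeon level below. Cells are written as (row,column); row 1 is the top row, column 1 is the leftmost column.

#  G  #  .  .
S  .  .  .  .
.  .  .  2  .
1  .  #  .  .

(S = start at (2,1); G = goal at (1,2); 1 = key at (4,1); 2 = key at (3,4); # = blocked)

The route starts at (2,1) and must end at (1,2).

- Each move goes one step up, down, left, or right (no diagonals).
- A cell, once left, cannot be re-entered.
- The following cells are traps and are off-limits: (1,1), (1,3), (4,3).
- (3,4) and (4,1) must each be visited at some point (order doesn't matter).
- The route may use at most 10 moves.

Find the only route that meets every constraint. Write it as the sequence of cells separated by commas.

(2,1), (3,1), (4,1), (4,2), (3,2), (3,3), (3,4), (2,4), (2,3), (2,2), (1,2)

Any route must reach (3,4) and (4,1) and still end at (1,2) within 10 moves, so the order of the required stops is forced.
Route from (2,1): down 2 to (4,1), right 1 to (4,2), up 1 to (3,2), right 2 to (3,4), up 1 to (2,4), left 2 to (2,2), up 1 to (1,2) — 10 moves in all.
Check: all required cells visited; 10 ≤ 10 moves.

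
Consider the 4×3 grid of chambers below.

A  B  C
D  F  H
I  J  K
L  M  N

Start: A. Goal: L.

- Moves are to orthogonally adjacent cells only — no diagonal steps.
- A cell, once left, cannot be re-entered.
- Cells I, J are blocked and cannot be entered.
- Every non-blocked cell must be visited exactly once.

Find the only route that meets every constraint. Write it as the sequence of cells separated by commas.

A, D, F, B, C, H, K, N, M, L

Need to visit all 10 open cells exactly once, starting at A and ending at L.
Cell K has only two open neighbours (H and N), so the path must pass straight through it: one of those is the cell it's entered from and the other is where it exits.
Route from A: down 1 to D, right 1 to F, up 1 to B, right 1 to C, down 3 to N, left 2 to L — 9 moves in all.
Check: all 10 open cells covered.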